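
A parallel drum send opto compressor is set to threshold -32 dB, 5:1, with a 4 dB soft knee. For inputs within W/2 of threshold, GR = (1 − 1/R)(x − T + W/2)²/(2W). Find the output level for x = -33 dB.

-33.1 dB

x − T + W/2 = -33 − (-32) + 2 = 1.
GR = (1 − 1/5) × 1² / 8 = 0.8 × 1 / 8 = 0.1 dB.
Output = -33 − 0.1 = -33.1 dB.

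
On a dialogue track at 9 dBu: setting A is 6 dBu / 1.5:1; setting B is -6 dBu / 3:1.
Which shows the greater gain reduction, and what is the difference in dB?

A: GR = 3 − 3/1.5 = 1 dB.
B: GR = 15 − 15/3 = 10 dB.
B applies 9 dB more gain reduction.

B, by 9 dB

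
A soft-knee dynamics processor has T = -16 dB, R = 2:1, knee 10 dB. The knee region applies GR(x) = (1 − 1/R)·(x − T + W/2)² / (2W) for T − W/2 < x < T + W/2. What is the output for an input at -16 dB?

x − T + W/2 = -16 − (-16) + 5 = 5.
GR = (1 − 1/2) × 5² / 20 = 0.5 × 25 / 20 = 0.625 dB.
Output = -16 − 0.625 = -16.625 dB.

-16.625 dB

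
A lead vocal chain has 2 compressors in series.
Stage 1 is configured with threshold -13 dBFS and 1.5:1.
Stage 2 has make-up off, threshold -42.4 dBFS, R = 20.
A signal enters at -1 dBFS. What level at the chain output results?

Stage 1: -1 dBFS is 12 dB over -13 dBFS; at 1.5:1 that becomes 8 dB over, giving -5 dBFS.
Stage 2: -5 dBFS is 37.4 dB over -42.4 dBFS; at 20:1 that becomes 1.87 dB over, giving -40.53 dBFS.

-40.53 dBFS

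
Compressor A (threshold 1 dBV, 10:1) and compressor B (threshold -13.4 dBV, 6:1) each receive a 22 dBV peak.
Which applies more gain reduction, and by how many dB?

B, by 10.6 dB

A: 21 dB over, compressed to 2.1 dB over, so 18.9 dB of GR.
B: 35.4 dB over, compressed to 5.9 dB over, so 29.5 dB of GR.
Difference: 10.6 dB in favour of B.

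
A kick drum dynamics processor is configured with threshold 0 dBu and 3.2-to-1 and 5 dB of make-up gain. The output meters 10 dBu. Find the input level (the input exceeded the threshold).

Stripping the +5 dB make-up gives 5 dBu at the gain stage.
That's 5 dB above the 0 dBu threshold.
Undo the ratio: input overshoot = 5 × 3.2 = 16 dB, giving input = 16 dBu.

16 dBu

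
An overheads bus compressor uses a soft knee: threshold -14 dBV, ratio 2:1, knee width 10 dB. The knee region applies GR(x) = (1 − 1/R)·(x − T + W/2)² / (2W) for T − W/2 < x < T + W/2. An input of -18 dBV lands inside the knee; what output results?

x − T + W/2 = -18 − (-14) + 5 = 1.
GR = (1 − 1/2) × 1² / 20 = 0.5 × 1 / 20 = 0.025 dB.
Output = -18 − 0.025 = -18.025 dBV.

-18.025 dBV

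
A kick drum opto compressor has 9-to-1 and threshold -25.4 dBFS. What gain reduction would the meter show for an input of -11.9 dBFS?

Overshoot = -11.9 − (-25.4) = 13.5 dB.
After 9:1 compression the overshoot becomes 13.5/9 = 1.5 dB.
Gain reduction = 13.5 − 1.5 = 12 dB.

12 dB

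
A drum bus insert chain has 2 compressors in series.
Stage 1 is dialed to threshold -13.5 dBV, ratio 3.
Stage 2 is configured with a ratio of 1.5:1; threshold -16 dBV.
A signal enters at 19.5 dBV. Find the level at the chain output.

Stage 1: 19.5 dBV is 33 dB over -13.5 dBV; at 3:1 that becomes 11 dB over, giving -2.5 dBV.
Stage 2: 13.5 dB above -16 dBV, reduced 1.5:1 to 9 dB above → -7 dBV.

-7 dBV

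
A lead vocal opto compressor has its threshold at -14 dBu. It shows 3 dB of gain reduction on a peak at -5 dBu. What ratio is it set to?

1.5:1

Input overshoot = -5 − (-14) = 9 dB.
Output overshoot = 9 − 3 = 6 dB.
Ratio = input overshoot / output overshoot = 9 / 6 = 1.5.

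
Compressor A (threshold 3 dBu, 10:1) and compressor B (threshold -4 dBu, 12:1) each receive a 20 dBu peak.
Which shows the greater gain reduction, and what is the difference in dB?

B, by 6.7 dB

A: GR = 17 − 17/10 = 15.3 dB.
B: GR = 24 − 24/12 = 22 dB.
B applies 6.7 dB more gain reduction.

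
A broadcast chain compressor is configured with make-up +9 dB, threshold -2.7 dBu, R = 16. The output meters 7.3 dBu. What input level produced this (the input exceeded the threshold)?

Before make-up, the level was 7.3 − 9 = -1.7 dBu.
The compressed level sits -1.7 − (-2.7) = 1 dB over threshold.
Undo the ratio: input overshoot = 1 × 16 = 16 dB, giving input = 13.3 dBu.

13.3 dBu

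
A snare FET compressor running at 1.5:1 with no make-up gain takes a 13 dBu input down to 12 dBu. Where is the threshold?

Gain reduction = 13 − 12 = 1 dB; output overshoot = GR / (R − 1) = 1 / 0.5 = 2 dB.
Threshold = output − output overshoot = 12 − 2 = 10 dBu.

10 dBu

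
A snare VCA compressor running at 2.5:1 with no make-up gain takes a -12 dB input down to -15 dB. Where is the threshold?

-17 dB

Let T be the threshold. Output overshoot = (input overshoot)/R, so -15 − T = (-12 − T)/2.5.
2.5·(-15 − T) = -12 − T → 1.5·T = -37.5 − (-12) = -25.5.
T = -25.5/1.5 = -17 dB.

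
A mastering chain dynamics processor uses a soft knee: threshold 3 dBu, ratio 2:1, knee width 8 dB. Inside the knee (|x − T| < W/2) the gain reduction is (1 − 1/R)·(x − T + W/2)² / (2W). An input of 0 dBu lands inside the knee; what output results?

x − T + W/2 = 0 − 3 + 4 = 1.
GR = (1 − 1/2) × 1² / 16 = 0.5 × 1 / 16 = 0.03125 dB.
Output = 0 − 0.03125 = -0.03125 dBu.

-0.03125 dBu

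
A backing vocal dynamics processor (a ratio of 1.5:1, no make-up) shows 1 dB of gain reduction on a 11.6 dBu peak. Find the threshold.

Input is 3 dB above T (since output overshoot × R = input overshoot: (10.6 − T)·1.5 = 11.6 − T gives T = 8.6 dBu).
Check: 8.6 + (11.6 − 8.6)/1.5 = 8.6 + 2 = 10.6 dBu. ✓

8.6 dBu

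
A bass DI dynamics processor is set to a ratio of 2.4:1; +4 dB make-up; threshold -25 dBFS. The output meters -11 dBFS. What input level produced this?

Before make-up, the level was -11 − 4 = -15 dBFS.
That's 10 dB above the -25 dBFS threshold.
Input overshoot = R × output overshoot = 24 dB → input = -25 + 24 = -1 dBFS.

-1 dBFS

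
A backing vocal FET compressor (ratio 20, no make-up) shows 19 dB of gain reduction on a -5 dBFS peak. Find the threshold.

-25 dBFS

Let T be the threshold. Output overshoot = (input overshoot)/R, so -24 − T = (-5 − T)/20.
20·(-24 − T) = -5 − T → 19·T = -480 − (-5) = -475.
T = -475/19 = -25 dBFS.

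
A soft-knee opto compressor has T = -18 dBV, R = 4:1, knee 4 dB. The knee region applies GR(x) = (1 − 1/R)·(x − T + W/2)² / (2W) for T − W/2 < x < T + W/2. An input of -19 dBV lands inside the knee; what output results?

-19.09375 dBV

x − T + W/2 = -19 − (-18) + 2 = 1.
GR = (1 − 1/4) × 1² / 8 = 0.75 × 1 / 8 = 0.09375 dB.
Output = -19 − 0.09375 = -19.09375 dBV.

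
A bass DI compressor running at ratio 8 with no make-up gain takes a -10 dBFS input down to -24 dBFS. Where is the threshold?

Input is 16 dB above T (since output overshoot × R = input overshoot: (-24 − T)·8 = -10 − T gives T = -26 dBFS).
Check: -26 + (-10 − (-26))/8 = -26 + 2 = -24 dBFS. ✓

-26 dBFS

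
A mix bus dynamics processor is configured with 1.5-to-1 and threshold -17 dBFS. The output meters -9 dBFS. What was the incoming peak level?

Post-compression overshoot = -9 − (-17) = 8 dB.
Undo the ratio: input overshoot = 8 × 1.5 = 12 dB, giving input = -5 dBFS.

-5 dBFS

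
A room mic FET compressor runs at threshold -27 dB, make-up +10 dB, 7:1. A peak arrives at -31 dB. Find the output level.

-31 dB is 4 dB below the -27 dB threshold, so no gain reduction is applied.
Make-up gain adds 10 dB: -31 + 10 = -21 dB.

-21 dB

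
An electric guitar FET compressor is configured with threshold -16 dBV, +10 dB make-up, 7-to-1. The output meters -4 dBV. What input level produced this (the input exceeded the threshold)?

-2 dBV

Stripping the +10 dB make-up gives -14 dBV at the gain stage.
That's 2 dB above the -16 dBV threshold.
Before 7:1 compression the overshoot was 2 × 7 = 14 dB, so input = -16 + 14 = -2 dBV.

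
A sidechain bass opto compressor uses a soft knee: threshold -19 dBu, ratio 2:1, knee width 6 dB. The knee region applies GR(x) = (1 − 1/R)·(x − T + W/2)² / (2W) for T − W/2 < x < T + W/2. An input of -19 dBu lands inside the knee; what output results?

x − T + W/2 = -19 − (-19) + 3 = 3.
GR = (1 − 1/2) × 3² / 12 = 0.5 × 9 / 12 = 0.375 dB.
Output = -19 − 0.375 = -19.375 dBu.

-19.375 dBu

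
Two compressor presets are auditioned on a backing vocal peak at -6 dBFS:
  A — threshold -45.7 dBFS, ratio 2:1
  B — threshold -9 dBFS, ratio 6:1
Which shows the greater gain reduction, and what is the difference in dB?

A, by 17.35 dB

A: GR = 39.7 − 39.7/2 = 19.85 dB.
B: GR = 3 − 3/6 = 2.5 dB.
A applies 17.35 dB more gain reduction.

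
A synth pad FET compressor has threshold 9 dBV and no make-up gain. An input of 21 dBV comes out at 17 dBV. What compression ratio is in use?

1.5:1

Input overshoot = 21 − 9 = 12 dB; output overshoot = 17 − 9 = 8 dB.
Ratio = 12 / 8 = 1.5.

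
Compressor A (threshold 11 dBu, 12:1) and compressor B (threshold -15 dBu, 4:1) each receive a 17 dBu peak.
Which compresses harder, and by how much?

B, by 18.5 dB

A: 6 dB over, compressed to 0.5 dB over, so 5.5 dB of GR.
B: 32 dB over, compressed to 8 dB over, so 24 dB of GR.
B reduces 18.5 dB more.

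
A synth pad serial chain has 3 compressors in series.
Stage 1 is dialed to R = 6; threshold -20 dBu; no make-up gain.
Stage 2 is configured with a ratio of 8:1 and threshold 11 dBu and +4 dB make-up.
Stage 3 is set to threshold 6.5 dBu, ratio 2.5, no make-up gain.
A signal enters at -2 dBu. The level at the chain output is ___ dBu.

Stage 1: 18 dB above -20 dBu, reduced 6:1 to 3 dB above → -17 dBu.
Stage 2: below threshold (-17 ≤ 11); passes unchanged; make-up brings it to -13 dBu.
Stage 3: -13 dBu ≤ 6.5 dBu, so stage 3 doesn't engage; output -13 dBu.

-13 dBu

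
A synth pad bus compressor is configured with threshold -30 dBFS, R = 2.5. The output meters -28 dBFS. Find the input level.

Post-compression overshoot = -28 − (-30) = 2 dB.
Before 2.5:1 compression the overshoot was 2 × 2.5 = 5 dB, so input = -30 + 5 = -25 dBFS.

-25 dBFS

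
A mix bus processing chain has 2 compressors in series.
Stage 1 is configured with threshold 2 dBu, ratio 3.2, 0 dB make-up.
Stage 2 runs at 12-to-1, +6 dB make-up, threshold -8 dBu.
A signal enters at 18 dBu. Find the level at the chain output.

Stage 1: 16 dB above 2 dBu, reduced 3.2:1 to 5 dB above → 7 dBu.
Stage 2: 15 dB above -8 dBu, reduced 12:1 to 1.25 dB above → -6.75 dBu; +6 dB make-up → -0.75 dBu.

-0.75 dBu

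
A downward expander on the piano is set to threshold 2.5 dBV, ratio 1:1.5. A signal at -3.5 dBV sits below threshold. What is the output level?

-6.5 dBV

The input is 6 dB below the 2.5 dBV threshold.
A 1:1.5 expander multiplies undershoot by 1.5: 6 × 1.5 = 9 dB below threshold.
Output = 2.5 − 9 = -6.5 dBV.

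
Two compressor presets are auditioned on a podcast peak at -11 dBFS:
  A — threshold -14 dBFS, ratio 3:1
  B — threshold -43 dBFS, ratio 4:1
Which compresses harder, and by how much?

A: 3 dB over, compressed to 1 dB over, so 2 dB of GR.
B: 32 dB over, compressed to 8 dB over, so 24 dB of GR.
B applies 22 dB more gain reduction.

B, by 22 dB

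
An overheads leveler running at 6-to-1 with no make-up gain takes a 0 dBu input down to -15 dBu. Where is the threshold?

Gain reduction = 0 − (-15) = 15 dB; output overshoot = GR / (R − 1) = 15 / 5 = 3 dB.
Threshold = output − output overshoot = -15 − 3 = -18 dBu.

-18 dBu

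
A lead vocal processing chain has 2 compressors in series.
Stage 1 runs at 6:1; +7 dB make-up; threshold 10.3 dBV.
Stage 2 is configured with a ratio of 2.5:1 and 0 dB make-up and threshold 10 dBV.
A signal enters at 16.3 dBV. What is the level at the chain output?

Stage 1: overshoot 6 dB → 6/6 = 1 dB → 11.3 dBV; +7 dB make-up → 18.3 dBV.
Stage 2: 8.3 dB above 10 dBV, reduced 2.5:1 to 3.32 dB above → 13.32 dBV.

13.32 dBV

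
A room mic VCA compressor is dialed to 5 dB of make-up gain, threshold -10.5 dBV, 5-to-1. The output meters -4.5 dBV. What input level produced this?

Stripping the +5 dB make-up gives -9.5 dBV at the gain stage.
The compressed level sits -9.5 − (-10.5) = 1 dB over threshold.
Input overshoot = R × output overshoot = 5 dB → input = -10.5 + 5 = -5.5 dBV.

-5.5 dBV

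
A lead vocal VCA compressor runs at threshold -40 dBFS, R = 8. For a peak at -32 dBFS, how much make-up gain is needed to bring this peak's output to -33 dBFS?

6 dB

The peak compresses to -40 + 8/8 = -39 dBFS.
To reach -33 dBFS requires -33 − (-39) = 6 dB of make-up.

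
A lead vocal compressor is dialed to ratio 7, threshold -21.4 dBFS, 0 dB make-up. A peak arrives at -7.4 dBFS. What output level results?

Overshoot: -7.4 − (-21.4) = 14 dB.
At 7:1 the overshoot is divided by 7, leaving 2 dB above threshold.
Output = -21.4 + 2 = -19.4 dBFS.

-19.4 dBFS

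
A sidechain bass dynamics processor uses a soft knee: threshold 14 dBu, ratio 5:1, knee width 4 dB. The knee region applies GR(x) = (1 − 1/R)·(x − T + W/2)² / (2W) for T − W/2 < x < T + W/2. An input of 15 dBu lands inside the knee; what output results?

x − T + W/2 = 15 − 14 + 2 = 3.
GR = (1 − 1/5) × 3² / 8 = 0.8 × 9 / 8 = 0.9 dB.
Output = 15 − 0.9 = 14.1 dBu.

14.1 dBu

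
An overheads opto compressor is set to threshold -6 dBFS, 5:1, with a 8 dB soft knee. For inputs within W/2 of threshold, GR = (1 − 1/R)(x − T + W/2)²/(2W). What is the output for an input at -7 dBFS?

x − T + W/2 = -7 − (-6) + 4 = 3.
GR = (1 − 1/5) × 3² / 16 = 0.8 × 9 / 16 = 0.45 dB.
Output = -7 − 0.45 = -7.45 dBFS.

-7.45 dBFS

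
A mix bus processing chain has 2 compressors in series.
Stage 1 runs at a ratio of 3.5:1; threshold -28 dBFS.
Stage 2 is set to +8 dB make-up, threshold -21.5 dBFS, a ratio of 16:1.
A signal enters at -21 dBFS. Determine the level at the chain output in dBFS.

Stage 1: overshoot 7 dB → 7/3.5 = 2 dB → -26 dBFS.
Stage 2: -26 dBFS is at or below the -21.5 dBFS threshold — no compression; make-up brings it to -18 dBFS.

-18 dBFS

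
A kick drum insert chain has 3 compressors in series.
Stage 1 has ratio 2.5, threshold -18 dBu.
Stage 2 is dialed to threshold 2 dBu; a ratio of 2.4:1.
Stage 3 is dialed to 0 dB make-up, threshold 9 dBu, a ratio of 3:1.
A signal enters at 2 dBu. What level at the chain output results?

Stage 1: overshoot 20 dB → 20/2.5 = 8 dB → -10 dBu.
Stage 2: below threshold (-10 ≤ 2); passes unchanged; output -10 dBu.
Stage 3: -10 dBu is at or below the 9 dBu threshold — no compression; output -10 dBu.

-10 dBu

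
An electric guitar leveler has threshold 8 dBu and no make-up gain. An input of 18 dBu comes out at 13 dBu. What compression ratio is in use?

Input overshoot = 18 − 8 = 10 dB; output overshoot = 13 − 8 = 5 dB.
Ratio = 10 / 5 = 2.

2:1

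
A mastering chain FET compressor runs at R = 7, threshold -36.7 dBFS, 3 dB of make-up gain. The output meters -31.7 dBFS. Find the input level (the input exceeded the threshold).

Remove make-up: -31.7 − 3 = -34.7 dBFS.
Post-compression overshoot = -34.7 − (-36.7) = 2 dB.
Before 7:1 compression the overshoot was 2 × 7 = 14 dB, so input = -36.7 + 14 = -22.7 dBFS.

-22.7 dBFS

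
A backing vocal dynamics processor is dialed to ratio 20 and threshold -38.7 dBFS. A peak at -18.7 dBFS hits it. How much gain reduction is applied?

Overshoot = -18.7 − (-38.7) = 20 dB.
At 20:1, output sits 20/20 = 1 dB above threshold.
GR = overshoot in − overshoot out = 20 − 1 = 19 dB.

19 dB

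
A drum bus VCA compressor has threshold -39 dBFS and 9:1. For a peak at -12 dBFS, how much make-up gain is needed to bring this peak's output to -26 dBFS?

Overshoot 27 dB → 27/9 = 3 dB after compression, so the compressed level is -39 + 3 = -36 dBFS.
Make-up = target − compressed = -26 − (-36) = 10 dB.

10 dB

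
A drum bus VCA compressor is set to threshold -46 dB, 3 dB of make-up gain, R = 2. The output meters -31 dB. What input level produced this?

Remove make-up: -31 − 3 = -34 dB.
The compressed level sits -34 − (-46) = 12 dB over threshold.
Undo the ratio: input overshoot = 12 × 2 = 24 dB, giving input = -22 dB.

-22 dB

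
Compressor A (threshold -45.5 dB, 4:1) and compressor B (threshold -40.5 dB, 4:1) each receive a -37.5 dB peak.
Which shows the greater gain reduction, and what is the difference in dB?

A, by 3.75 dB

A: 8 dB over, compressed to 2 dB over, so 6 dB of GR.
B: 3 dB over, compressed to 0.75 dB over, so 2.25 dB of GR.
Difference: 3.75 dB in favour of A.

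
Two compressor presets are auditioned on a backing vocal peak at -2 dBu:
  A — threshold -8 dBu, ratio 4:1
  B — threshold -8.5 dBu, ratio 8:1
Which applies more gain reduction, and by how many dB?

B, by 1.1875 dB

A: overshoot 6 dB → output overshoot 1.5 dB → GR 4.5 dB.
B: overshoot 6.5 dB → output overshoot 0.8125 dB → GR 5.6875 dB.
Difference: 1.1875 dB in favour of B.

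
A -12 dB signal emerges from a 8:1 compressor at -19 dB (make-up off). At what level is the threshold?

-20 dB

Let T be the threshold. Output overshoot = (input overshoot)/R, so -19 − T = (-12 − T)/8.
8·(-19 − T) = -12 − T → 7·T = -152 − (-12) = -140.
T = -140/7 = -20 dB.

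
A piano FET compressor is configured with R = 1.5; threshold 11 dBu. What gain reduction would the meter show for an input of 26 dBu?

Overshoot = 26 − 11 = 15 dB.
A 1.5:1 ratio leaves 10 dB of that excess.
So the signal is attenuated by 15 − 10 = 5 dB.

5 dB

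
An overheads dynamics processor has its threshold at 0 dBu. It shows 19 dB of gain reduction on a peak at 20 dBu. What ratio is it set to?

Input overshoot = 20 − 0 = 20 dB.
Output overshoot = 20 − 19 = 1 dB.
Ratio = input overshoot / output overshoot = 20 / 1 = 20.

20:1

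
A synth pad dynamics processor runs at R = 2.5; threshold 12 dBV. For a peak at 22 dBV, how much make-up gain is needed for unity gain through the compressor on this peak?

6 dB

The peak compresses to 12 + 10/2.5 = 16 dBV.
To reach 22 dBV requires 22 − 16 = 6 dB of make-up.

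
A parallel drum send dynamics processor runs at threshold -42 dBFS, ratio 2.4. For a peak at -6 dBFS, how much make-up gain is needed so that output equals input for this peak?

21 dB

Overshoot 36 dB → 36/2.4 = 15 dB after compression, so the compressed level is -42 + 15 = -27 dBFS.
Make-up = target − compressed = -6 − (-27) = 21 dB.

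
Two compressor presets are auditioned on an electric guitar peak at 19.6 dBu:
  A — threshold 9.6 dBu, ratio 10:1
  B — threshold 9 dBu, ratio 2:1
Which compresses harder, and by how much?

A, by 3.7 dB

A: 10 dB over, compressed to 1 dB over, so 9 dB of GR.
B: 10.6 dB over, compressed to 5.3 dB over, so 5.3 dB of GR.
A reduces 3.7 dB more.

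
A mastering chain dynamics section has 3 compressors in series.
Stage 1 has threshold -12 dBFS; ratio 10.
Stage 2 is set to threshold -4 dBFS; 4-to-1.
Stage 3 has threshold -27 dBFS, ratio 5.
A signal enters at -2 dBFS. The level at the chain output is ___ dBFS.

Stage 1: overshoot 10 dB → 10/10 = 1 dB → -11 dBFS.
Stage 2: -11 dBFS ≤ -4 dBFS, so stage 2 doesn't engage; output -11 dBFS.
Stage 3: overshoot 16 dB → 16/5 = 3.2 dB → -23.8 dBFS.

-23.8 dBFS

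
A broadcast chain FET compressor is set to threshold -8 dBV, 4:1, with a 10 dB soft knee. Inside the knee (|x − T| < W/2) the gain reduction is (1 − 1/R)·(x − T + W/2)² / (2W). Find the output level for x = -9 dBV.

-9.6 dBV

x − T + W/2 = -9 − (-8) + 5 = 4.
GR = (1 − 1/4) × 4² / 20 = 0.75 × 16 / 20 = 0.6 dB.
Output = -9 − 0.6 = -9.6 dBV.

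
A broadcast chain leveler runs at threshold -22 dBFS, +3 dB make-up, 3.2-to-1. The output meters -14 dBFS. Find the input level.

-6 dBFS

Before make-up, the level was -14 − 3 = -17 dBFS.
That's 5 dB above the -22 dBFS threshold.
Undo the ratio: input overshoot = 5 × 3.2 = 16 dB, giving input = -6 dBFS.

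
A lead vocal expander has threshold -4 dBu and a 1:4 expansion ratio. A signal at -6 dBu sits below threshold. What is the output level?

The input is 2 dB below the -4 dBu threshold.
A 1:4 expander multiplies undershoot by 4: 2 × 4 = 8 dB below threshold.
Output = -4 − 8 = -12 dBu.

-12 dBu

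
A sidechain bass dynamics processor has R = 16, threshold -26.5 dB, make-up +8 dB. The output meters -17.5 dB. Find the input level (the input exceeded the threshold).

-10.5 dB

Before make-up, the level was -17.5 − 8 = -25.5 dB.
That's 1 dB above the -26.5 dB threshold.
Undo the ratio: input overshoot = 1 × 16 = 16 dB, giving input = -10.5 dB.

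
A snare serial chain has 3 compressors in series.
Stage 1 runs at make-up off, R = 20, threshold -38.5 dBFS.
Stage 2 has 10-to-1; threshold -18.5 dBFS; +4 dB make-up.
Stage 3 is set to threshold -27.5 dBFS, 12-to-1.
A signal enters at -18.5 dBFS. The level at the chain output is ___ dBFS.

Stage 1: 20 dB above -38.5 dBFS, reduced 20:1 to 1 dB above → -37.5 dBFS.
Stage 2: below threshold (-37.5 ≤ -18.5); passes unchanged; make-up brings it to -33.5 dBFS.
Stage 3: -33.5 dBFS ≤ -27.5 dBFS, so stage 3 doesn't engage; output -33.5 dBFS.

-33.5 dBFS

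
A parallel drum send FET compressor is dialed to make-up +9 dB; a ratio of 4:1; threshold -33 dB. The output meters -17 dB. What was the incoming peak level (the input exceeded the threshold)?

Before make-up, the level was -17 − 9 = -26 dB.
The compressed level sits -26 − (-33) = 7 dB over threshold.
Input overshoot = R × output overshoot = 28 dB → input = -33 + 28 = -5 dB.

-5 dB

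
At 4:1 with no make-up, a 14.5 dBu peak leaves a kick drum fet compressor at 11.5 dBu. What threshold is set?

10.5 dBu

Let T be the threshold. Output overshoot = (input overshoot)/R, so 11.5 − T = (14.5 − T)/4.
4·(11.5 − T) = 14.5 − T → 3·T = 46 − 14.5 = 31.5.
T = 31.5/3 = 10.5 dBu.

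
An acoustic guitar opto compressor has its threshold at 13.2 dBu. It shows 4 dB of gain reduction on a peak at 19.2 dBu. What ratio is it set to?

Input overshoot = 19.2 − 13.2 = 6 dB.
Output overshoot = 6 − 4 = 2 dB.
Ratio = input overshoot / output overshoot = 6 / 2 = 3.

3:1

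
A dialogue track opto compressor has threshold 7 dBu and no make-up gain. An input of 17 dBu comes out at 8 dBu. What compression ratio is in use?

10:1

Input overshoot = 17 − 7 = 10 dB; output overshoot = 8 − 7 = 1 dB.
Ratio = 10 / 1 = 10.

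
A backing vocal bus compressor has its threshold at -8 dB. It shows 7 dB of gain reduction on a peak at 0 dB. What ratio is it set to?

8:1

Input overshoot = 0 − (-8) = 8 dB.
Output overshoot = 8 − 7 = 1 dB.
Ratio = input overshoot / output overshoot = 8 / 1 = 8.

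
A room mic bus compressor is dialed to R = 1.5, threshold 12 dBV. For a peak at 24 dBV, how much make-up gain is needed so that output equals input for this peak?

4 dB

Without make-up, output = threshold + overshoot/1.5 = 12 + 8 = 20 dBV.
Gap to target: 4 dB.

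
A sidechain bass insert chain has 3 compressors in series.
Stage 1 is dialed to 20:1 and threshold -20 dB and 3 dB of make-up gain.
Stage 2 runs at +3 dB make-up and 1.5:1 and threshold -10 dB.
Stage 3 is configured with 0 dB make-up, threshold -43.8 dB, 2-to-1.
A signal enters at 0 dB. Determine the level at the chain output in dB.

-28.4 dB

Stage 1: 0 dB is 20 dB over -20 dB; at 20:1 that becomes 1 dB over, giving -19 dB; +3 dB make-up → -16 dB.
Stage 2: below threshold (-16 ≤ -10); passes unchanged; make-up brings it to -13 dB.
Stage 3: overshoot 30.8 dB → 30.8/2 = 15.4 dB → -28.4 dB.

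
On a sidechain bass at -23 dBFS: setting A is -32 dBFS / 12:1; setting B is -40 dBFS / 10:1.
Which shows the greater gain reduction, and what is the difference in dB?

B, by 7.05 dB

A: 9 dB over, compressed to 0.75 dB over, so 8.25 dB of GR.
B: 17 dB over, compressed to 1.7 dB over, so 15.3 dB of GR.
B reduces 7.05 dB more.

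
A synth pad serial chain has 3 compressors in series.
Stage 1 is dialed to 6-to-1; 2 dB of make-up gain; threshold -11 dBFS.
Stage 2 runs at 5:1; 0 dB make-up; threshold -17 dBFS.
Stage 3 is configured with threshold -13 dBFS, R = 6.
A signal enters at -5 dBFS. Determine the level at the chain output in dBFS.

Stage 1: 6 dB above -11 dBFS, reduced 6:1 to 1 dB above → -10 dBFS; +2 dB make-up → -8 dBFS.
Stage 2: 9 dB above -17 dBFS, reduced 5:1 to 1.8 dB above → -15.2 dBFS.
Stage 3: -15.2 dBFS ≤ -13 dBFS, so stage 3 doesn't engage; output -15.2 dBFS.

-15.2 dBFS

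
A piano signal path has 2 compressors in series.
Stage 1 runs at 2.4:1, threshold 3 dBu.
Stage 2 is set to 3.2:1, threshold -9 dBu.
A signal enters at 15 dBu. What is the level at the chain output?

Stage 1: 15 dBu is 12 dB over 3 dBu; at 2.4:1 that becomes 5 dB over, giving 8 dBu.
Stage 2: 8 dBu is 17 dB over -9 dBu; at 3.2:1 that becomes 5.3125 dB over, giving -3.6875 dBu.

-3.6875 dBu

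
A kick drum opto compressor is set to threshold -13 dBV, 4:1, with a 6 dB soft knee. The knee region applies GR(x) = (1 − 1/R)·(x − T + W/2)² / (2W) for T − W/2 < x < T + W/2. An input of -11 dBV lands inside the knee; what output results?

-12.5625 dBV

x − T + W/2 = -11 − (-13) + 3 = 5.
GR = (1 − 1/4) × 5² / 12 = 0.75 × 25 / 12 = 1.5625 dB.
Output = -11 − 1.5625 = -12.5625 dBV.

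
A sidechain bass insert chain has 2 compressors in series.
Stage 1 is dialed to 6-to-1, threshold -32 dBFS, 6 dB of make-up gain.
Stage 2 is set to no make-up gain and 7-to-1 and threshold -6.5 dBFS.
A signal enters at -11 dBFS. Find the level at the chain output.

-22.5 dBFS

Stage 1: overshoot 21 dB → 21/6 = 3.5 dB → -28.5 dBFS; +6 dB make-up → -22.5 dBFS.
Stage 2: -22.5 dBFS is at or below the -6.5 dBFS threshold — no compression; output -22.5 dBFS.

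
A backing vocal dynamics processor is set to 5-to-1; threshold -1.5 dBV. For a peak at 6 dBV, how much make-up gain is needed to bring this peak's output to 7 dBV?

The peak compresses to -1.5 + 7.5/5 = 0 dBV.
To reach 7 dBV requires 7 − 0 = 7 dB of make-up.

7 dB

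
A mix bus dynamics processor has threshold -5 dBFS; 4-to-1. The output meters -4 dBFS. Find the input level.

-1 dBFS

The compressed level sits -4 − (-5) = 1 dB over threshold.
Input overshoot = R × output overshoot = 4 dB → input = -5 + 4 = -1 dBFS.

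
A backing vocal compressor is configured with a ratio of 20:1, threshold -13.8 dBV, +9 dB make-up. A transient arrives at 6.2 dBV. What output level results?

Overshoot: 6.2 − (-13.8) = 20 dB.
The 20 dB excess becomes 1 dB after 20:1 reduction.
That puts the output at -12.8 dBV; make-up adds 9 dB, giving -3.8 dBV.

-3.8 dBV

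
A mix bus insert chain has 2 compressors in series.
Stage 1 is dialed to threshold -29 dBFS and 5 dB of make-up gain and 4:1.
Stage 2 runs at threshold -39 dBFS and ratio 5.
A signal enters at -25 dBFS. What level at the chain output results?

-35.8 dBFS

Stage 1: 4 dB above -29 dBFS, reduced 4:1 to 1 dB above → -28 dBFS; +5 dB make-up → -23 dBFS.
Stage 2: -23 dBFS is 16 dB over -39 dBFS; at 5:1 that becomes 3.2 dB over, giving -35.8 dBFS.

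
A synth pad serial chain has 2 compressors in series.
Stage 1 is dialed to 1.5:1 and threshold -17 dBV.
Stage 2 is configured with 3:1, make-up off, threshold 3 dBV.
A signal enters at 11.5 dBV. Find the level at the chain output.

2 dBV

Stage 1: 28.5 dB above -17 dBV, reduced 1.5:1 to 19 dB above → 2 dBV.
Stage 2: 2 dBV is at or below the 3 dBV threshold — no compression; output 2 dBV.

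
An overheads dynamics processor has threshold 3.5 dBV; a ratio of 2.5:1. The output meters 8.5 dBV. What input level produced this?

Post-compression overshoot = 8.5 − 3.5 = 5 dB.
Input overshoot = R × output overshoot = 12.5 dB → input = 3.5 + 12.5 = 16 dBV.

16 dBV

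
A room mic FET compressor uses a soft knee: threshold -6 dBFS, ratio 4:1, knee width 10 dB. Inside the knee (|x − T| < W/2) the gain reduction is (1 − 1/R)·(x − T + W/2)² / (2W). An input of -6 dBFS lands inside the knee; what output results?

-6.9375 dBFS

x − T + W/2 = -6 − (-6) + 5 = 5.
GR = (1 − 1/4) × 5² / 20 = 0.75 × 25 / 20 = 0.9375 dB.
Output = -6 − 0.9375 = -6.9375 dBFS.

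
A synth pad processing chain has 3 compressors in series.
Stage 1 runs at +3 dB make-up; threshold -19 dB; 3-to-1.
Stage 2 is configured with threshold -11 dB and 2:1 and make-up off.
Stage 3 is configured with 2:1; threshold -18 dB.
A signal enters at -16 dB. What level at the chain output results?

Stage 1: -16 dB is 3 dB over -19 dB; at 3:1 that becomes 1 dB over, giving -18 dB; +3 dB make-up → -15 dB.
Stage 2: below threshold (-15 ≤ -11); passes unchanged; output -15 dB.
Stage 3: overshoot 3 dB → 3/2 = 1.5 dB → -16.5 dB.

-16.5 dB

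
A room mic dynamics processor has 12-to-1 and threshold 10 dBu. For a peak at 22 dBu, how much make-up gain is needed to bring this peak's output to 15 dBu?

4 dB

Without make-up, output = threshold + overshoot/12 = 10 + 1 = 11 dBu.
Gap to target: 4 dB.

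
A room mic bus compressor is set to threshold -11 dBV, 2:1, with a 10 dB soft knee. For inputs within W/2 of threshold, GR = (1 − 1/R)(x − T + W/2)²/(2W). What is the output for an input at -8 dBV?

x − T + W/2 = -8 − (-11) + 5 = 8.
GR = (1 − 1/2) × 8² / 20 = 0.5 × 64 / 20 = 1.6 dB.
Output = -8 − 1.6 = -9.6 dBV.

-9.6 dBV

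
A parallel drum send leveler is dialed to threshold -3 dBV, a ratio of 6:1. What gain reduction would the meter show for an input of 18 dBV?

Overshoot = 18 − (-3) = 21 dB.
A 6:1 ratio leaves 3.5 dB of that excess.
Gain reduction = 21 − 3.5 = 17.5 dB.

17.5 dB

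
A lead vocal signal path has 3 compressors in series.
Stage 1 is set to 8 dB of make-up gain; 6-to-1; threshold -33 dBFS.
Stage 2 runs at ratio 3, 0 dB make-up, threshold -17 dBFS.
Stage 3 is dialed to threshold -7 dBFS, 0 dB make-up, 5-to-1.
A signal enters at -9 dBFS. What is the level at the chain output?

-21 dBFS

Stage 1: 24 dB above -33 dBFS, reduced 6:1 to 4 dB above → -29 dBFS; +8 dB make-up → -21 dBFS.
Stage 2: below threshold (-21 ≤ -17); passes unchanged; output -21 dBFS.
Stage 3: below threshold (-21 ≤ -7); passes unchanged; output -21 dBFS.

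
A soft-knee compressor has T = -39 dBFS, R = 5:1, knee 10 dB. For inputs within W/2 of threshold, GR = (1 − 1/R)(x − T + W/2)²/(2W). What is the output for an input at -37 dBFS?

x − T + W/2 = -37 − (-39) + 5 = 7.
GR = (1 − 1/5) × 7² / 20 = 0.8 × 49 / 20 = 1.96 dB.
Output = -37 − 1.96 = -38.96 dBFS.

-38.96 dBFS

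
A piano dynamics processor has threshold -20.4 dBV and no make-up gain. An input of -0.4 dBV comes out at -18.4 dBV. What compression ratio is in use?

Input overshoot = -0.4 − (-20.4) = 20 dB; output overshoot = -18.4 − (-20.4) = 2 dB.
Ratio = 20 / 2 = 10.

10:1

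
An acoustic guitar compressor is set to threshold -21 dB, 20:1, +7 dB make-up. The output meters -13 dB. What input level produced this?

Before make-up, the level was -13 − 7 = -20 dB.
The compressed level sits -20 − (-21) = 1 dB over threshold.
Input overshoot = R × output overshoot = 20 dB → input = -21 + 20 = -1 dB.

-1 dB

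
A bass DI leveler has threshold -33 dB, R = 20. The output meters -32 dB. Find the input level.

The compressed level sits -32 − (-33) = 1 dB over threshold.
Input overshoot = R × output overshoot = 20 dB → input = -33 + 20 = -13 dB.

-13 dB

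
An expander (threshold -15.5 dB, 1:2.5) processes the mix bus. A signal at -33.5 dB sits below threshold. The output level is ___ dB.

Below threshold, a 1:2.5 expander applies gain = (2.5−1)×(T − x) of attenuation.
(2.5−1) × 18 = 27 dB, so output = -33.5 − 27 = -60.5 dB.

-60.5 dB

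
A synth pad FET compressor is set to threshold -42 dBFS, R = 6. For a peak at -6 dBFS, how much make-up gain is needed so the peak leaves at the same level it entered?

30 dB

Without make-up, output = threshold + overshoot/6 = -42 + 6 = -36 dBFS.
Gap to target: 30 dB.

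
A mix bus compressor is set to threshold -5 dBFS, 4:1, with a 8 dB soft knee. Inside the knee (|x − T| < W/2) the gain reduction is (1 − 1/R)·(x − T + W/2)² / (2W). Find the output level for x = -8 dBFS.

-8.046875 dBFS

x − T + W/2 = -8 − (-5) + 4 = 1.
GR = (1 − 1/4) × 1² / 16 = 0.75 × 1 / 16 = 0.046875 dB.
Output = -8 − 0.046875 = -8.046875 dBFS.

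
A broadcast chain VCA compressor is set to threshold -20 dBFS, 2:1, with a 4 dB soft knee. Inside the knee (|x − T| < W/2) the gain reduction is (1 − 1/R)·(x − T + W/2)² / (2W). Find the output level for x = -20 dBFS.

-20.25 dBFS

x − T + W/2 = -20 − (-20) + 2 = 2.
GR = (1 − 1/2) × 2² / 8 = 0.5 × 4 / 8 = 0.25 dB.
Output = -20 − 0.25 = -20.25 dBFS.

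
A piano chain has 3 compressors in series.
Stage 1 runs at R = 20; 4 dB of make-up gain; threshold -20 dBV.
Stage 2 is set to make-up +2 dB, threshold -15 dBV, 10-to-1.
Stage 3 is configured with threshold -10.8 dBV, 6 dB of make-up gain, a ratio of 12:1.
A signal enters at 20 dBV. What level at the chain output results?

Stage 1: overshoot 40 dB → 40/20 = 2 dB → -18 dBV; +4 dB make-up → -14 dBV.
Stage 2: 1 dB above -15 dBV, reduced 10:1 to 0.1 dB above → -14.9 dBV; +2 dB make-up → -12.9 dBV.
Stage 3: below threshold (-12.9 ≤ -10.8); passes unchanged; make-up brings it to -6.9 dBV.

-6.9 dBV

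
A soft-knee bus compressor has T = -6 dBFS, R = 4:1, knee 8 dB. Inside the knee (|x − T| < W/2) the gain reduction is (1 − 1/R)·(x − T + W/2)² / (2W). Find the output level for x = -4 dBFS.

-5.6875 dBFS

x − T + W/2 = -4 − (-6) + 4 = 6.
GR = (1 − 1/4) × 6² / 16 = 0.75 × 36 / 16 = 1.6875 dB.
Output = -4 − 1.6875 = -5.6875 dBFS.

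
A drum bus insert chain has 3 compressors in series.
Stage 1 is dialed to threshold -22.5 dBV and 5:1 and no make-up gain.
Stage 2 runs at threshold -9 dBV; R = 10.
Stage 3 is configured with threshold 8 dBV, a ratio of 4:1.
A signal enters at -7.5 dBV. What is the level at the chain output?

-19.5 dBV

Stage 1: overshoot 15 dB → 15/5 = 3 dB → -19.5 dBV.
Stage 2: -19.5 dBV ≤ -9 dBV, so stage 2 doesn't engage; output -19.5 dBV.
Stage 3: below threshold (-19.5 ≤ 8); passes unchanged; output -19.5 dBV.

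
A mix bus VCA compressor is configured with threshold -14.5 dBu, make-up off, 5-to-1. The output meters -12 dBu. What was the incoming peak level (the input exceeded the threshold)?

-2 dBu

Post-compression overshoot = -12 − (-14.5) = 2.5 dB.
Input overshoot = R × output overshoot = 12.5 dB → input = -14.5 + 12.5 = -2 dBu.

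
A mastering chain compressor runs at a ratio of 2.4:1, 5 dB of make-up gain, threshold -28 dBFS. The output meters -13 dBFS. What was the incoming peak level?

-4 dBFS

Remove make-up: -13 − 5 = -18 dBFS.
Post-compression overshoot = -18 − (-28) = 10 dB.
Before 2.4:1 compression the overshoot was 10 × 2.4 = 24 dB, so input = -28 + 24 = -4 dBFS.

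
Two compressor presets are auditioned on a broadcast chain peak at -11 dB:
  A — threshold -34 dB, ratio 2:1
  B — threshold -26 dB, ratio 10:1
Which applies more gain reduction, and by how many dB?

A: GR = 23 − 23/2 = 11.5 dB.
B: GR = 15 − 15/10 = 13.5 dB.
B applies 2 dB more gain reduction.

B, by 2 dB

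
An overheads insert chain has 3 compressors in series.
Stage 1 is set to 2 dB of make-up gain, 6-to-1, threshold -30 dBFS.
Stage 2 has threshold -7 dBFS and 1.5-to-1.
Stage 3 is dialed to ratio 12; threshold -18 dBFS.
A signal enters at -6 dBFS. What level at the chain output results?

-24 dBFS

Stage 1: -6 dBFS is 24 dB over -30 dBFS; at 6:1 that becomes 4 dB over, giving -26 dBFS; +2 dB make-up → -24 dBFS.
Stage 2: -24 dBFS is at or below the -7 dBFS threshold — no compression; output -24 dBFS.
Stage 3: below threshold (-24 ≤ -18); passes unchanged; output -24 dBFS.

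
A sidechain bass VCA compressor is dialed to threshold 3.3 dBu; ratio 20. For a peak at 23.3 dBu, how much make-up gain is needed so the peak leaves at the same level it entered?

Without make-up, output = threshold + overshoot/20 = 3.3 + 1 = 4.3 dBu.
Gap to target: 19 dB.

19 dB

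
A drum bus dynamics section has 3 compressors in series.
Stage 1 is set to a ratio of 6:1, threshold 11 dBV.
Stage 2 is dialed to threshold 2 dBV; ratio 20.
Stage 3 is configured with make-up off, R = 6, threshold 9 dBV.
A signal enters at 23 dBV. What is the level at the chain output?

Stage 1: 23 dBV is 12 dB over 11 dBV; at 6:1 that becomes 2 dB over, giving 13 dBV.
Stage 2: 13 dBV is 11 dB over 2 dBV; at 20:1 that becomes 0.55 dB over, giving 2.55 dBV.
Stage 3: 2.55 dBV ≤ 9 dBV, so stage 3 doesn't engage; output 2.55 dBV.

2.55 dBV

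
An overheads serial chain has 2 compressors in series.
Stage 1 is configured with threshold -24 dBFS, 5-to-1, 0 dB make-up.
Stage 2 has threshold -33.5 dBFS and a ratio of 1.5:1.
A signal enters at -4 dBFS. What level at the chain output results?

Stage 1: 20 dB above -24 dBFS, reduced 5:1 to 4 dB above → -20 dBFS.
Stage 2: 13.5 dB above -33.5 dBFS, reduced 1.5:1 to 9 dB above → -24.5 dBFS.

-24.5 dBFS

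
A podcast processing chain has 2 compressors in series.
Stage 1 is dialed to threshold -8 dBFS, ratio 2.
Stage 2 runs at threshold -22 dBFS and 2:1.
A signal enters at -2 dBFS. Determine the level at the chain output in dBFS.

Stage 1: 6 dB above -8 dBFS, reduced 2:1 to 3 dB above → -5 dBFS.
Stage 2: 17 dB above -22 dBFS, reduced 2:1 to 8.5 dB above → -13.5 dBFS.

-13.5 dBFS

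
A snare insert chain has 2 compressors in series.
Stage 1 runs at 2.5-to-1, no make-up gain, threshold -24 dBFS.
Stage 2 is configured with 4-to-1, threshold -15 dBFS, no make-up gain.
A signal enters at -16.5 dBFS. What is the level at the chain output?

-21 dBFS

Stage 1: 7.5 dB above -24 dBFS, reduced 2.5:1 to 3 dB above → -21 dBFS.
Stage 2: -21 dBFS is at or below the -15 dBFS threshold — no compression; output -21 dBFS.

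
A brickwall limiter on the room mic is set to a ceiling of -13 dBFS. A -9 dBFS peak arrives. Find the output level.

The limiter clamps the peak to its -13 dBFS ceiling.

-13 dBFS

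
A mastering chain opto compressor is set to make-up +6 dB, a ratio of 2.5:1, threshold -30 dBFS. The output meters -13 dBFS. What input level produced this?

-2.5 dBFS

Stripping the +6 dB make-up gives -19 dBFS at the gain stage.
The compressed level sits -19 − (-30) = 11 dB over threshold.
Input overshoot = R × output overshoot = 27.5 dB → input = -30 + 27.5 = -2.5 dBFS.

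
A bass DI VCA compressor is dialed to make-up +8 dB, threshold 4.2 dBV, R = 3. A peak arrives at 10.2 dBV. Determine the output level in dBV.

The input is 6 dB above the 4.2 dBV threshold.
3:1 compression reduces that to 6/3 = 2 dB over.
Output = 4.2 + 2 = 6.2 dBV; make-up adds 8 dB, giving 14.2 dBV.

14.2 dBV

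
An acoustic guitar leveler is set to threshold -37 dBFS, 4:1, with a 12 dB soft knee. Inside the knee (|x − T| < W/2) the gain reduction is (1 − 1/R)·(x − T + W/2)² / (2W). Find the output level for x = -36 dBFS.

x − T + W/2 = -36 − (-37) + 6 = 7.
GR = (1 − 1/4) × 7² / 24 = 0.75 × 49 / 24 = 1.53125 dB.
Output = -36 − 1.53125 = -37.53125 dBFS.

-37.53125 dBFS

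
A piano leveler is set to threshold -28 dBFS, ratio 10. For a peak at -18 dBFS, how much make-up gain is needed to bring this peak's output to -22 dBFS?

5 dB

Overshoot 10 dB → 10/10 = 1 dB after compression, so the compressed level is -28 + 1 = -27 dBFS.
Make-up = target − compressed = -22 − (-27) = 5 dB.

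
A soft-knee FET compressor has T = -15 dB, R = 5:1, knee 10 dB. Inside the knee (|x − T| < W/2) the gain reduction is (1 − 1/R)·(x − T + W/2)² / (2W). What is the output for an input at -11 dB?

x − T + W/2 = -11 − (-15) + 5 = 9.
GR = (1 − 1/5) × 9² / 20 = 0.8 × 81 / 20 = 3.24 dB.
Output = -11 − 3.24 = -14.24 dB.

-14.24 dB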